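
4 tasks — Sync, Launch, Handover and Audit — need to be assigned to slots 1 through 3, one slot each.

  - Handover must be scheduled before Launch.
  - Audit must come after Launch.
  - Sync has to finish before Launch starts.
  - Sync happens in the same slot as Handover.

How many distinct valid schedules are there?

1

Enumerating: Handover=1; Sync=1; Audit=3; Launch=2.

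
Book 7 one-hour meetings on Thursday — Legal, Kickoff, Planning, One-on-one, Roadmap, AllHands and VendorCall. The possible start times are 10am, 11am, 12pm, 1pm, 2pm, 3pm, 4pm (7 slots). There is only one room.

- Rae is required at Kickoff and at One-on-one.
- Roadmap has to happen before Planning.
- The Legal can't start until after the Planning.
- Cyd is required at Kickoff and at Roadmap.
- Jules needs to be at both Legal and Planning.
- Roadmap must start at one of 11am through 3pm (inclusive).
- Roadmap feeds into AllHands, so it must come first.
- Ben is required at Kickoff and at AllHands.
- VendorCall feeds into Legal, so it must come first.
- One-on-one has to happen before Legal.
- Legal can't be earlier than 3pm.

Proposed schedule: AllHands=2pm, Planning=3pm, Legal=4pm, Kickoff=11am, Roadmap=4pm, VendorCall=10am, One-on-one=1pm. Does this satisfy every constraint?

Legal can't be earlier than 3pm — holds.
Roadmap must start at one of 11am through 3pm (inclusive) — violated.
VendorCall feeds into Legal, so it must come first — holds.
Cyd is required at Kickoff and at Roadmap — holds.
The Legal can't start until after the Planning — holds.
There is only one room — violated.
One-on-one has to happen before Legal — holds.
Roadmap has to happen before Planning — violated.
Rae is required at Kickoff and at One-on-one — holds.
Roadmap feeds into AllHands, so it must come first — violated.
Ben is required at Kickoff and at AllHands — holds.
Jules needs to be at both Legal and Planning — holds.

Invalid. Roadmap must start at one of 11am through 3pm (inclusive).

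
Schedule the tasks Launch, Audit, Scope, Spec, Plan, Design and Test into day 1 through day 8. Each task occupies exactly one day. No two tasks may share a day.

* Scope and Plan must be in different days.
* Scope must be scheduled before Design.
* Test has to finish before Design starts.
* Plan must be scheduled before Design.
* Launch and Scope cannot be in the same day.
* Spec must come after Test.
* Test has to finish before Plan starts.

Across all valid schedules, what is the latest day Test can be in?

Downstream work caps Test at day 6.
Test at day 5 is achievable: Audit=day 3; Scope=day 1; Plan=day 6; Test=day 5; Design=day 7; Spec=day 8; Launch=day 2.
Nothing later works — the conflict and capacity constraints rule out every day after day 5.

day 5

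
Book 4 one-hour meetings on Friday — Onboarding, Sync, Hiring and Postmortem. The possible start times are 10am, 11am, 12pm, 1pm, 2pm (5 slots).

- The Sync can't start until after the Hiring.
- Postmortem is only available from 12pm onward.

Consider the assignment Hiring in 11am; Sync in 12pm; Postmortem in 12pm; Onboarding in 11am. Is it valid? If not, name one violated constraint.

The Sync can't start until after the Hiring — holds.
Postmortem is only available from 12pm onward — holds.

Valid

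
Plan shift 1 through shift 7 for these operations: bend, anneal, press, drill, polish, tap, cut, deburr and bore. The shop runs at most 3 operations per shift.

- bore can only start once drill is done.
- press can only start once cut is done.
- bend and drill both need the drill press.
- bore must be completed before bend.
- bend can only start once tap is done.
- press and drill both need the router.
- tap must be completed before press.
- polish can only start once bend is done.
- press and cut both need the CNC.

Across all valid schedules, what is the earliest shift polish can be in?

Precedence pushes polish to at least shift 4.
polish at shift 4 is achievable: tap=shift 1; bend=shift 3; bore=shift 2; polish=shift 4; cut=shift 1; anneal=shift 2; deburr=shift 3; press=shift 2; drill=shift 1.

shift 4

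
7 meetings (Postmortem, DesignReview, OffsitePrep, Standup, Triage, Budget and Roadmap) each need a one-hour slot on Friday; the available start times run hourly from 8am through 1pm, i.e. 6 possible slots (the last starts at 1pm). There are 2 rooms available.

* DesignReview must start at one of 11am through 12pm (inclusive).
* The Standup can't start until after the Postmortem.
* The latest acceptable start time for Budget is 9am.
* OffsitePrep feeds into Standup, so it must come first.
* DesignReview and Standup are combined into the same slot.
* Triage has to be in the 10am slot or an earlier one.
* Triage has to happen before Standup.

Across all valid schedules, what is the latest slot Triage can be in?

10am

Triage's own window allows nothing later than 10am.
Triage at 10am is achievable: Standup in 11am, Postmortem in 8am, Triage in 10am, Roadmap in 9am, DesignReview in 11am, OffsitePrep in 9am, Budget in 8am.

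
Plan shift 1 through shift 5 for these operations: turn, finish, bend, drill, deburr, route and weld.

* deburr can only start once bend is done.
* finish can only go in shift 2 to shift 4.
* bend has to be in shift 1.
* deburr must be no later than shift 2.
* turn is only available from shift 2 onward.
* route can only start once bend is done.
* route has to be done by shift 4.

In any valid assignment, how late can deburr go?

Precedence pushes deburr to at least shift 2; deburr's own window allows nothing later than shift 2.
deburr at shift 2 is achievable: weld=shift 1, route=shift 2, turn=shift 2, bend=shift 1, finish=shift 2, drill=shift 1, deburr=shift 2.

shift 2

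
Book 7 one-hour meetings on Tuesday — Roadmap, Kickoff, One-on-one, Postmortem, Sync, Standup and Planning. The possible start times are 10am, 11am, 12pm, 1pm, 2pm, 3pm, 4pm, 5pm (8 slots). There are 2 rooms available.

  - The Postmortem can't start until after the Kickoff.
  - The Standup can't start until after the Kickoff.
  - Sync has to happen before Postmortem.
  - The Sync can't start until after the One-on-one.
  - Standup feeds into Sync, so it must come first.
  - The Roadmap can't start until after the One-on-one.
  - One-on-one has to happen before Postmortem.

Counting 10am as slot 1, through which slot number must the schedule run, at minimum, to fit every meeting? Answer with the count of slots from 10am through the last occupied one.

4 slots

The precedence chain requires at least 4 distinct slots.
With at most 2 per slot and 7 meetings, at least 4 slots are needed.
4 works (last occupied slot: 1pm): for example Postmortem in 1pm; Planning in 12pm; Kickoff in 10am; Standup in 11am; One-on-one in 10am; Roadmap in 11am; Sync in 12pm.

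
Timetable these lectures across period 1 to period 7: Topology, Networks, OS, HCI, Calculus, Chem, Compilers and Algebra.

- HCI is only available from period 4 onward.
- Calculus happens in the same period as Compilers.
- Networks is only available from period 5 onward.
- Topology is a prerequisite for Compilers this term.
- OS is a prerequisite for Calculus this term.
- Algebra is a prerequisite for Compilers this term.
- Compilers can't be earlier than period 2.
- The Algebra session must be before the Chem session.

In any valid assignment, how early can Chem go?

period 2

Precedence pushes Chem to at least period 2.
Chem at period 2 is achievable: Networks -> period 5; Topology -> period 1; Algebra -> period 1; Calculus -> period 2; Chem -> period 2; HCI -> period 4; Compilers -> period 2; OS -> period 1.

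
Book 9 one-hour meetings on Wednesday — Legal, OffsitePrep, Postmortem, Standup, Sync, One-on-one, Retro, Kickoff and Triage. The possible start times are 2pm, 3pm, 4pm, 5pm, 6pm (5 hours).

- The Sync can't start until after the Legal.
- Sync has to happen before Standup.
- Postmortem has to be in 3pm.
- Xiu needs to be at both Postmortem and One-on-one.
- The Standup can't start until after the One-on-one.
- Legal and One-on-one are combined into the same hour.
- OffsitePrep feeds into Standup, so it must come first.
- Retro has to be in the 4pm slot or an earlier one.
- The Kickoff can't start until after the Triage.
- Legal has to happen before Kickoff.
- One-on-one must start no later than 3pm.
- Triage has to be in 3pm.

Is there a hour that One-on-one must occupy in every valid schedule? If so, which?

2pm

One-on-one's window is 2pm–3pm.
Postmortem is fixed at 3pm, and One-on-one can't share a hour with Postmortem.
So One-on-one must be 2pm.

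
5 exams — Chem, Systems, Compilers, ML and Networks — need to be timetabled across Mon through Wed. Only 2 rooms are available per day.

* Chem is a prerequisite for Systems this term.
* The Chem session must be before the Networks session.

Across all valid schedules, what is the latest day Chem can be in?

Downstream work caps Chem at Tue.
Chem at Tue is achievable: Chem -> Tue; Compilers -> Mon; Systems -> Wed; Networks -> Wed; ML -> Mon.

Tue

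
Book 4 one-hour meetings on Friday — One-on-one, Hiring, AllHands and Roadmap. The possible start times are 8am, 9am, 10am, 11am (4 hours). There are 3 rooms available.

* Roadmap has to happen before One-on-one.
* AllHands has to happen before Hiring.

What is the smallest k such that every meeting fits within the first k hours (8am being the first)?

2

The precedence chain requires at least 2 distinct hours.
With at most 3 per hour and 4 meetings, at least 2 hours are needed.
2 works (last occupied hour: 9am): for example Hiring in 9am; AllHands in 8am; Roadmap in 8am; One-on-one in 9am.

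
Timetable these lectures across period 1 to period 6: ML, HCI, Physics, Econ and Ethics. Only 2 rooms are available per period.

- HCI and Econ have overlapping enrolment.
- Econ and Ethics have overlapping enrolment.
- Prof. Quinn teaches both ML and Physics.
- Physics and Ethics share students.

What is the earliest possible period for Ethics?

Ethics at period 1 is achievable: Physics in period 2; ML in period 1; Econ in period 3; HCI in period 2; Ethics in period 1.

period 1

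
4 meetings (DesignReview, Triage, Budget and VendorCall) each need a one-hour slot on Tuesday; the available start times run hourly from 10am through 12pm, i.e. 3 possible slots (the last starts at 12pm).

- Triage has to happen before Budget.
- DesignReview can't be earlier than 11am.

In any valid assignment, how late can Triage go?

Downstream work caps Triage at 11am.
Triage at 11am is achievable: Triage in 11am; Budget in 12pm; VendorCall in 10am; DesignReview in 11am.

11am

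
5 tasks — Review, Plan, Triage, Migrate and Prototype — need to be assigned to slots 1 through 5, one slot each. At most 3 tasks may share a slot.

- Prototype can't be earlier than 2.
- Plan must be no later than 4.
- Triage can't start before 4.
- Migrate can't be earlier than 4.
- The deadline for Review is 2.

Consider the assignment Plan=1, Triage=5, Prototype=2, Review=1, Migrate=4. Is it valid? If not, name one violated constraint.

Yes, all constraints hold

Plan must be no later than 4 — holds.
Triage can't start before 4 — holds.
Prototype can't be earlier than 2 — holds.
The deadline for Review is 2 — holds.
Migrate can't be earlier than 4 — holds.
At most 3 tasks may share a slot — holds.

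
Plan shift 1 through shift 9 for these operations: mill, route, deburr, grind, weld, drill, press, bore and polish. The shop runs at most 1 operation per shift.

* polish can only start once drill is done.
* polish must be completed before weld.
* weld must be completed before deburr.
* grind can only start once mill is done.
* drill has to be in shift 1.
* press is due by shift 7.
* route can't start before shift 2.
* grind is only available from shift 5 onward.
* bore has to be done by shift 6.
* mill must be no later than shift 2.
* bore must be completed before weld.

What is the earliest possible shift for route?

Route is available from shift 2.
route at shift 3 is achievable: deburr=shift 9; drill=shift 1; grind=shift 5; polish=shift 7; weld=shift 8; route=shift 3; mill=shift 2; press=shift 6; bore=shift 4.
Nothing earlier works — the capacity limit rule out every shift before shift 3.

shift 3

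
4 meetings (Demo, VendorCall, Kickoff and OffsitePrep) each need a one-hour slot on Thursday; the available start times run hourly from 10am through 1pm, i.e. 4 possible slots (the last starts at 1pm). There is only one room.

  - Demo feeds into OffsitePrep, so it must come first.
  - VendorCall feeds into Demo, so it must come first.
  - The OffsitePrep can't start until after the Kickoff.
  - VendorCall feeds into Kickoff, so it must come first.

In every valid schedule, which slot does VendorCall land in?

10am

Downstream work caps VendorCall at 11am.
So VendorCall is pinned to 10am.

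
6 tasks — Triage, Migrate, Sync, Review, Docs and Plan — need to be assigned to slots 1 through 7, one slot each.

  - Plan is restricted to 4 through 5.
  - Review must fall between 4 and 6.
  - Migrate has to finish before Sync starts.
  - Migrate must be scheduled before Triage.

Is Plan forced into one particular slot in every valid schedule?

No

Plan can be 4 (e.g. Review in 4; Plan in 4; Sync in 2; Triage in 2; Docs in 1; Migrate in 1) or 5 (e.g. Docs=1, Review=4, Plan=5, Triage=2, Migrate=1, Sync=2).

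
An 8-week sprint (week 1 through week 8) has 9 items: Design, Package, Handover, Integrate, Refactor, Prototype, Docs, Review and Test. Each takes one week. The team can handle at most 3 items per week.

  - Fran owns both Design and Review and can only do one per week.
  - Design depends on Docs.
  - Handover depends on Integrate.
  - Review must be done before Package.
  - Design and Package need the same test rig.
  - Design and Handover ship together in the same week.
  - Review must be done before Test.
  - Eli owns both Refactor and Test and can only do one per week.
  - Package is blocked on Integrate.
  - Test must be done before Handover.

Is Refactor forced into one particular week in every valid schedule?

Refactor can be week 1 (e.g. Test -> week 2, Refactor -> week 1, Handover -> week 3, Integrate -> week 1, Package -> week 2, Prototype -> week 3, Docs -> week 2, Design -> week 3, Review -> week 1) or week 2 (e.g. Review=week 1, Handover=week 4, Docs=week 1, Design=week 4, Test=week 3, Refactor=week 2, Prototype=week 2, Package=week 2, Integrate=week 1).

No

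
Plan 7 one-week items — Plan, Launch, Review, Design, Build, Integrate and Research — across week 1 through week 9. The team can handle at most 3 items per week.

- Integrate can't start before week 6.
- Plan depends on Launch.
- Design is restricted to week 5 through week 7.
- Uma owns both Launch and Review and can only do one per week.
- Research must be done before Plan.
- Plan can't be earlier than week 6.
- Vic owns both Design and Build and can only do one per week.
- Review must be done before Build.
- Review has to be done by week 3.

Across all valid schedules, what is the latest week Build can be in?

Precedence pushes Build to at least week 2.
Build at week 9 is achievable: Design in week 5; Integrate in week 6; Plan in week 6; Build in week 9; Research in week 1; Launch in week 2; Review in week 1.

week 9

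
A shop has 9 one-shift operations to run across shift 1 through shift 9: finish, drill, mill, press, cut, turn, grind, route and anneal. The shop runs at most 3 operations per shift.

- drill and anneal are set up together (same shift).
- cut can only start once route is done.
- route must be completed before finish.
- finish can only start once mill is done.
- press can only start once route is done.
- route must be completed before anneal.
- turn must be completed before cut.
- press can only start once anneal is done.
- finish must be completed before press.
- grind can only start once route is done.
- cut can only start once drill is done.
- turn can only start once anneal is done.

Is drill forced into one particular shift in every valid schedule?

No

drill can be shift 2 (e.g. anneal=shift 2, drill=shift 2, cut=shift 4, route=shift 1, turn=shift 3, finish=shift 2, grind=shift 3, press=shift 3, mill=shift 1) or shift 3 (e.g. anneal -> shift 3, route -> shift 1, grind -> shift 2, finish -> shift 2, press -> shift 4, turn -> shift 4, drill -> shift 3, mill -> shift 1, cut -> shift 5).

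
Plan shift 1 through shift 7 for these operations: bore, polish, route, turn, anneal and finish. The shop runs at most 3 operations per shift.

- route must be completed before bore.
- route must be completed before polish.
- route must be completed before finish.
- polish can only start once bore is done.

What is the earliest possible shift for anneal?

anneal at shift 1 is achievable: route -> shift 1, polish -> shift 3, bore -> shift 2, anneal -> shift 1, turn -> shift 1, finish -> shift 2.

shift 1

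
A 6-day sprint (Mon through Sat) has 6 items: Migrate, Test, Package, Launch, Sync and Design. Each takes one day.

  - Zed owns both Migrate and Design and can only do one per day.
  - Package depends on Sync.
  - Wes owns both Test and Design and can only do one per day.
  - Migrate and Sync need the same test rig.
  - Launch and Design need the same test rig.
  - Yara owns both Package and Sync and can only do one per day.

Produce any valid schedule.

Sync=Mon; Migrate=Tue; Design=Wed; Test=Mon; Package=Tue; Launch=Mon

Checking: Sync(Mon) before Package(Tue); Migrate(Tue) != Design(Wed); Migrate(Tue) != Sync(Mon); Package(Tue) != Sync(Mon); Launch(Mon) != Design(Wed); Test(Mon) != Design(Wed).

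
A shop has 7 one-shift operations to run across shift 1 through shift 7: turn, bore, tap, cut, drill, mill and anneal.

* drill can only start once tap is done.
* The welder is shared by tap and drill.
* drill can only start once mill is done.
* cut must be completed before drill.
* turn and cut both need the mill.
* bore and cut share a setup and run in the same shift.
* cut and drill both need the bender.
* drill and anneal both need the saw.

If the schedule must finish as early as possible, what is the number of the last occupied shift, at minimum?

2

The precedence chain requires at least 2 distinct shifts.
2 works (last occupied shift: shift 2): for example anneal in shift 1, tap in shift 1, turn in shift 2, cut in shift 1, drill in shift 2, mill in shift 1, bore in shift 1.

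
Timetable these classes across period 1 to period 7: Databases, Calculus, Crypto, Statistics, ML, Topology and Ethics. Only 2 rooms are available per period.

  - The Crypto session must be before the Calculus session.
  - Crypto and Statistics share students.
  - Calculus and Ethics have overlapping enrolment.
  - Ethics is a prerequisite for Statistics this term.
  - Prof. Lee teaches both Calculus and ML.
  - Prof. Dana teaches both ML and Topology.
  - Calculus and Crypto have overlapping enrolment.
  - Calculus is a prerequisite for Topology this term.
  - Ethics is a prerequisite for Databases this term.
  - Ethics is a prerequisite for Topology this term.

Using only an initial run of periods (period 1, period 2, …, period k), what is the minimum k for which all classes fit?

4

The precedence chain requires at least 3 distinct periods.
With at most 2 per period and 7 classes, at least 4 periods are needed.
4 works (last occupied period: period 4): for example Topology -> period 3; Databases -> period 2; ML -> period 4; Statistics -> period 3; Crypto -> period 1; Calculus -> period 2; Ethics -> period 1.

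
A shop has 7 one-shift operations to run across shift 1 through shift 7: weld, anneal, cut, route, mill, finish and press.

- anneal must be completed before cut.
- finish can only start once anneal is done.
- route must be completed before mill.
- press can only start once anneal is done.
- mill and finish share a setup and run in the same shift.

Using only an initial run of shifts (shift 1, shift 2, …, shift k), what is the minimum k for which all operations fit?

The precedence chain requires at least 2 distinct shifts.
2 works (last occupied shift: shift 2): for example route in shift 1, mill in shift 2, anneal in shift 1, finish in shift 2, press in shift 2, weld in shift 1, cut in shift 2.

2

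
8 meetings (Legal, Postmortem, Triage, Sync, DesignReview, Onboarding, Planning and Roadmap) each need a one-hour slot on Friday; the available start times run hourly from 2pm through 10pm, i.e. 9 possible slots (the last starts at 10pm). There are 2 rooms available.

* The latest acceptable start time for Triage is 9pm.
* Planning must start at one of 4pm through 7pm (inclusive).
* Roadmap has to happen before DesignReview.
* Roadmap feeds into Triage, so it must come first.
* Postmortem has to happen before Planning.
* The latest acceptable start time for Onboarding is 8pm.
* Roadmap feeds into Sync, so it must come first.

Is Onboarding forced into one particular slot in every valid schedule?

Onboarding can be 2pm (e.g. Legal=5pm, Postmortem=3pm, Roadmap=2pm, Planning=4pm, Onboarding=2pm, Sync=4pm, DesignReview=5pm, Triage=3pm) or 3pm (e.g. Legal=5pm, Planning=4pm, DesignReview=5pm, Onboarding=3pm, Postmortem=2pm, Roadmap=2pm, Triage=3pm, Sync=4pm).

No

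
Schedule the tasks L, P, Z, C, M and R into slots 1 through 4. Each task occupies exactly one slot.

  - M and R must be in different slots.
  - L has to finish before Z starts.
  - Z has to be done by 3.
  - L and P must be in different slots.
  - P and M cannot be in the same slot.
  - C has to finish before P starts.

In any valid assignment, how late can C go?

3

Downstream work caps C at 3.
C at 3 is achievable: P -> 4, L -> 1, M -> 1, Z -> 2, C -> 3, R -> 2.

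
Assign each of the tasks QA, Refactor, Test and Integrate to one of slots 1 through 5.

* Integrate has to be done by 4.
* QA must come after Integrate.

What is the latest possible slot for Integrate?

4

Integrate's own window allows nothing later than 4.
Integrate at 4 is achievable: Test=1; Integrate=4; QA=5; Refactor=1.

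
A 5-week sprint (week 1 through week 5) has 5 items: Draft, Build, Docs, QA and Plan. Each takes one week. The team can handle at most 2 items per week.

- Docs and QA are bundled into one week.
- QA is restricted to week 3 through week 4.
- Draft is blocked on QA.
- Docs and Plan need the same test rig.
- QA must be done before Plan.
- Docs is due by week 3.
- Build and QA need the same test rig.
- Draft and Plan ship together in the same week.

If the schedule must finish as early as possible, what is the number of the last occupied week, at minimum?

The precedence chain requires at least 2 distinct weeks.
With at most 2 per week and 5 work items, at least 3 weeks are needed.
Propagating the time windows through the other constraints, Draft can't land before week 4, so the schedule must run through at least week 4.
4 works (last occupied week: week 4): for example Plan in week 4; Draft in week 4; QA in week 3; Build in week 1; Docs in week 3.

4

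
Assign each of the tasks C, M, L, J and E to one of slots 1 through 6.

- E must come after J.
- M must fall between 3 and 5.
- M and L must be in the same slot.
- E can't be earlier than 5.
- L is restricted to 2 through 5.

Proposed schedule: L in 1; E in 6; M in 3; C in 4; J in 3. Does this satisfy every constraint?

L is restricted to 2 through 5 — violated.
E must come after J — holds.
M must fall between 3 and 5 — holds.
E can't be earlier than 5 — holds.
M and L must be in the same slot — violated.

Invalid. M and L must be in the same slot.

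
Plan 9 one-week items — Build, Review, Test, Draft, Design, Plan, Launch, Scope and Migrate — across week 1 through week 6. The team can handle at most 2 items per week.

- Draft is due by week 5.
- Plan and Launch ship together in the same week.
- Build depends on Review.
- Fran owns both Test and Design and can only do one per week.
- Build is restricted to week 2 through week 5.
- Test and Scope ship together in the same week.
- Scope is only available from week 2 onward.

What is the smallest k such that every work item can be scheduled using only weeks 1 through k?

The precedence chain requires at least 2 distinct weeks.
With at most 2 per week and 9 work items, at least 5 weeks are needed.
5 works (last occupied week: week 5): for example Scope -> week 3, Migrate -> week 5, Draft -> week 1, Build -> week 2, Plan -> week 4, Launch -> week 4, Test -> week 3, Design -> week 2, Review -> week 1.

5 weeks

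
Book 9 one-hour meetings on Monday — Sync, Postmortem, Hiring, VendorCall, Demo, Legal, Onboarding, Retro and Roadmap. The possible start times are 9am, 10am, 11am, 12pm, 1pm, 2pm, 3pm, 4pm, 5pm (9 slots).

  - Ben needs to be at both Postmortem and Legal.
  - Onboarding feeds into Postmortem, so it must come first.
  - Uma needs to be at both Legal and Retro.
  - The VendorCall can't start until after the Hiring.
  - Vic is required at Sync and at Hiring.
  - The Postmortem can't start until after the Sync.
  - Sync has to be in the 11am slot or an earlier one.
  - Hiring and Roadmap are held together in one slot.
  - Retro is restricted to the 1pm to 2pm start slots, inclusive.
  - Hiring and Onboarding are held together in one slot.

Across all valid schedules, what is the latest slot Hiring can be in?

Downstream work caps Hiring at 4pm.
Hiring at 4pm is achievable: Demo=9am, Onboarding=4pm, Postmortem=5pm, VendorCall=5pm, Sync=9am, Legal=9am, Hiring=4pm, Roadmap=4pm, Retro=1pm.

4pm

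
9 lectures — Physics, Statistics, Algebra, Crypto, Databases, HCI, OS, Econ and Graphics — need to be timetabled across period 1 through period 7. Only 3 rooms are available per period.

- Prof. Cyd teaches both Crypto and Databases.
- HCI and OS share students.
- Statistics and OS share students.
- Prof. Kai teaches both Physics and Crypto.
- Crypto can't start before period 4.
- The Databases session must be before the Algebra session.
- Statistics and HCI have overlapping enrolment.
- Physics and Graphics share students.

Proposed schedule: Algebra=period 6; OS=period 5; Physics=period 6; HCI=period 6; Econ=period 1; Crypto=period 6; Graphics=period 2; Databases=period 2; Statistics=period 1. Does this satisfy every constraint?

Statistics and HCI have overlapping enrolment — holds.
Prof. Kai teaches both Physics and Crypto — violated.
Crypto can't start before period 4 — holds.
Only 3 rooms are available per period — violated.
Statistics and OS share students — holds.
HCI and OS share students — holds.
The Databases session must be before the Algebra session — holds.
Physics and Graphics share students — holds.
Prof. Cyd teaches both Crypto and Databases — holds.

No — it violates: Prof. Kai teaches both Physics and Crypto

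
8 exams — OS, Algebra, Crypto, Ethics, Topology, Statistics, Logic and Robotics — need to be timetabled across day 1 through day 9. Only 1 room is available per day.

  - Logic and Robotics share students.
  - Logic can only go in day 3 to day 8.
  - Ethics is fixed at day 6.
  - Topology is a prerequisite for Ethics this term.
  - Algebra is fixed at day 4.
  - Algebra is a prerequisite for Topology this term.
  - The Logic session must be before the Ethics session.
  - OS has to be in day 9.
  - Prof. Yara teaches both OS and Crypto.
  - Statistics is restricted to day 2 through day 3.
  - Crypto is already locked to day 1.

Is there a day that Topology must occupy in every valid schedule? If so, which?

Algebra is fixed at day 4 and must come before Topology, so Topology is at least day 5.
Ethics is fixed at day 6 and must come after Topology, so Topology is at most day 5.
So Topology must be day 5.

day 5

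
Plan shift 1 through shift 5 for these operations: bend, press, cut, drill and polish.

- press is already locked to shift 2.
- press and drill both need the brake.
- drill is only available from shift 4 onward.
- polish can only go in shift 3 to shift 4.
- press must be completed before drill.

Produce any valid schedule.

press in shift 2; polish in shift 3; drill in shift 4; bend in shift 1; cut in shift 1

Checking: press(shift 2) before drill(shift 4); press(shift 2) != drill(shift 4); drill=shift 4 in [shift 4,shift 5]; press=shift 2 in [shift 2,shift 2]; polish=shift 3 in [shift 3,shift 4].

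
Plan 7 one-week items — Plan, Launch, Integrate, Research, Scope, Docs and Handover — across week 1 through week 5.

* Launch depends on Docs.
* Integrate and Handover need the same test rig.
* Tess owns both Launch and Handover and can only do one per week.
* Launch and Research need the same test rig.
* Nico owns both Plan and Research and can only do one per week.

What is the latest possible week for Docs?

Downstream work caps Docs at week 4.
Docs at week 4 is achievable: Handover -> week 2, Integrate -> week 1, Scope -> week 1, Launch -> week 5, Docs -> week 4, Plan -> week 1, Research -> week 2.

week 4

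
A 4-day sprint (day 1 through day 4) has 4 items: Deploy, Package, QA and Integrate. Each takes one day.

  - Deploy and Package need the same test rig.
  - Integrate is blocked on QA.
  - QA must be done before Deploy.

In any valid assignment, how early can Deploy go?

Precedence pushes Deploy to at least day 2.
Deploy at day 2 is achievable: Integrate -> day 2; Package -> day 1; Deploy -> day 2; QA -> day 1.

day 2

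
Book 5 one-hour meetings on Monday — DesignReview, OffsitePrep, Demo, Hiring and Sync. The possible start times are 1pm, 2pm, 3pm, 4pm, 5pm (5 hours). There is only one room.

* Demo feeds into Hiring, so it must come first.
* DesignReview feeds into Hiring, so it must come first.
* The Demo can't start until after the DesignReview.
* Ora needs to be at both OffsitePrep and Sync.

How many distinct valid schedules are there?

Splitting on DesignReview: it can be 1pm (12), 2pm (6), 3pm (2). Listing each branch's schedules as (OffsitePrep, Demo, Hiring, Sync):
DesignReview=1pm: (2pm,3pm,4pm,5pm) (2pm,3pm,5pm,4pm) (2pm,4pm,5pm,3pm) (3pm,2pm,4pm,5pm) (3pm,2pm,5pm,4pm) (3pm,4pm,5pm,2pm) (4pm,2pm,3pm,5pm) (4pm,2pm,5pm,3pm) (4pm,3pm,5pm,2pm) (5pm,2pm,3pm,4pm) (5pm,2pm,4pm,3pm) (5pm,3pm,4pm,2pm) — 12.
DesignReview=2pm: (1pm,3pm,4pm,5pm) (1pm,3pm,5pm,4pm) (1pm,4pm,5pm,3pm) (3pm,4pm,5pm,1pm) (4pm,3pm,5pm,1pm) (5pm,3pm,4pm,1pm) — 6.
DesignReview=3pm: (1pm,4pm,5pm,2pm) (2pm,4pm,5pm,1pm) — 2.
Summing: 12 + 6 + 2 = 20.

20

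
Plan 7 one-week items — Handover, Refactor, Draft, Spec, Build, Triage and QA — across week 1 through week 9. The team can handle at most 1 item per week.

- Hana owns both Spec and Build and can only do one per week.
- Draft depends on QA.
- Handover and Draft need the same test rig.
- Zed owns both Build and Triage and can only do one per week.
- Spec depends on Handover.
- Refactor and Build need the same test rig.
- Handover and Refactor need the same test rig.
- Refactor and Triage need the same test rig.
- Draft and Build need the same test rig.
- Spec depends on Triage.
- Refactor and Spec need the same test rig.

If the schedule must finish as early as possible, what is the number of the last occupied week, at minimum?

The precedence chain requires at least 2 distinct weeks.
With at most 1 per week and 7 work items, at least 7 weeks are needed.
7 works (last occupied week: week 7): for example Spec in week 3, Refactor in week 6, Build in week 7, QA in week 4, Triage in week 2, Draft in week 5, Handover in week 1.

week 7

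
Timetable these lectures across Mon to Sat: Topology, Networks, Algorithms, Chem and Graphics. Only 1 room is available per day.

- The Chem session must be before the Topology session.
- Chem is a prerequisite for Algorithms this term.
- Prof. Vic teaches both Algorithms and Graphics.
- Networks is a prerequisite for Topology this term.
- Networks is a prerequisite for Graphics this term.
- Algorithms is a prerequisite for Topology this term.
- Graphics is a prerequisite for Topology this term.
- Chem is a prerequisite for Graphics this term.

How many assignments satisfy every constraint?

30

Splitting on Topology: it can be Fri (5), Sat (25). Listing each branch's schedules as (Networks, Algorithms, Chem, Graphics):
Topology=Fri: (Mon,Wed,Tue,Thu) (Mon,Thu,Tue,Wed) (Tue,Wed,Mon,Thu) (Tue,Thu,Mon,Wed) (Wed,Tue,Mon,Thu) — 5.
Topology=Sat: (Mon,Wed,Tue,Thu) (Mon,Wed,Tue,Fri) (Mon,Thu,Tue,Wed) (Mon,Thu,Tue,Fri) (Mon,Thu,Wed,Fri) (Mon,Fri,Tue,Wed) (Mon,Fri,Tue,Thu) (Mon,Fri,Wed,Thu) (Tue,Wed,Mon,Thu) (Tue,Wed,Mon,Fri) (Tue,Thu,Mon,Wed) (Tue,Thu,Mon,Fri) (Tue,Thu,Wed,Fri) (Tue,Fri,Mon,Wed) (Tue,Fri,Mon,Thu) (Tue,Fri,Wed,Thu) (Wed,Tue,Mon,Thu) (Wed,Tue,Mon,Fri) (Wed,Thu,Mon,Fri) (Wed,Thu,Tue,Fri) (Wed,Fri,Mon,Thu) (Wed,Fri,Tue,Thu) (Thu,Tue,Mon,Fri) (Thu,Wed,Mon,Fri) (Thu,Wed,Tue,Fri) — 25.
Summing: 5 + 25 = 30.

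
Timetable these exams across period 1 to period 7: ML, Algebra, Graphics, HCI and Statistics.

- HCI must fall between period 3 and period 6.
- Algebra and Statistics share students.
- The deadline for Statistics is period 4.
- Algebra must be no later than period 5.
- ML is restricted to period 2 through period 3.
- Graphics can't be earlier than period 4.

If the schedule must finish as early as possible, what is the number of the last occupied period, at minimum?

Graphics can't be placed before period 4, so the schedule must run through at least period 4.
4 works (last occupied period: period 4): for example ML in period 2; Statistics in period 2; Algebra in period 1; HCI in period 3; Graphics in period 4.

period 4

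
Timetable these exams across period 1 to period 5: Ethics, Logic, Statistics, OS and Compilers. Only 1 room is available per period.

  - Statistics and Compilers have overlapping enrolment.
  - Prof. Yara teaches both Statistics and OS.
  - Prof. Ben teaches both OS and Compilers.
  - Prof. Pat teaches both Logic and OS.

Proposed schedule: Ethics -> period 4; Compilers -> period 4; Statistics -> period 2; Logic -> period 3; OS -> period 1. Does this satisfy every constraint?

Only 1 room is available per period — violated.
Prof. Yara teaches both Statistics and OS — holds.
Prof. Pat teaches both Logic and OS — holds.
Prof. Ben teaches both OS and Compilers — holds.
Statistics and Compilers have overlapping enrolment — holds.

No. Only 1 room is available per period is not satisfied.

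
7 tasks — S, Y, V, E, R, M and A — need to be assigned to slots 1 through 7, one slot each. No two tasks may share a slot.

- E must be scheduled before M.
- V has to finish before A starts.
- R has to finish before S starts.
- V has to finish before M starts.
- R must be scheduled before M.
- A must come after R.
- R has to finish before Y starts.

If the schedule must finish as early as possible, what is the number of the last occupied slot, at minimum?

slot 7

The precedence chain requires at least 2 distinct slots.
With at most 1 per slot and 7 tasks, at least 7 slots are needed.
7 works (last occupied slot: 7): for example Y -> 7, V -> 2, A -> 5, R -> 1, M -> 4, S -> 6, E -> 3.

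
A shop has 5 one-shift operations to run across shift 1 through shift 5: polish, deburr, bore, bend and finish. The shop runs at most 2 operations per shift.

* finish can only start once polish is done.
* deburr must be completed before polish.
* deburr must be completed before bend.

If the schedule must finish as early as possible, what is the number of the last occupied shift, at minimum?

The precedence chain requires at least 3 distinct shifts.
With at most 2 per shift and 5 operations, at least 3 shifts are needed.
3 works (last occupied shift: shift 3): for example bore=shift 1, bend=shift 2, finish=shift 3, polish=shift 2, deburr=shift 1.

3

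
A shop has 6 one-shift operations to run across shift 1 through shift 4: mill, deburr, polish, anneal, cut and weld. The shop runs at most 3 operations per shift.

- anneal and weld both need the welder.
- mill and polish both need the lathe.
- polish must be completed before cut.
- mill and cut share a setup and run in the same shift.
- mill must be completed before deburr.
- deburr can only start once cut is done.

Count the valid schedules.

Splitting on mill: it can be shift 2 (24), shift 3 (24). Listing each branch's schedules as (deburr, polish, anneal, cut, weld) by shift number:
mill=shift 2: (3,1,1,2,2) (3,1,1,2,3) (3,1,1,2,4) (3,1,2,2,1) (3,1,2,2,3) (3,1,2,2,4) (3,1,3,2,1) (3,1,3,2,2) (3,1,3,2,4) (3,1,4,2,1) (3,1,4,2,2) (3,1,4,2,3) (4,1,1,2,2) (4,1,1,2,3) (4,1,1,2,4) (4,1,2,2,1) (4,1,2,2,3) (4,1,2,2,4) (4,1,3,2,1) (4,1,3,2,2) (4,1,3,2,4) (4,1,4,2,1) (4,1,4,2,2) (4,1,4,2,3) — 24.
mill=shift 3: (4,1,1,3,2) (4,1,1,3,3) (4,1,1,3,4) (4,1,2,3,1) (4,1,2,3,3) (4,1,2,3,4) (4,1,3,3,1) (4,1,3,3,2) (4,1,3,3,4) (4,1,4,3,1) (4,1,4,3,2) (4,1,4,3,3) (4,2,1,3,2) (4,2,1,3,3) (4,2,1,3,4) (4,2,2,3,1) (4,2,2,3,3) (4,2,2,3,4) (4,2,3,3,1) (4,2,3,3,2) (4,2,3,3,4) (4,2,4,3,1) (4,2,4,3,2) (4,2,4,3,3) — 24.
Summing: 24 + 24 = 48.

48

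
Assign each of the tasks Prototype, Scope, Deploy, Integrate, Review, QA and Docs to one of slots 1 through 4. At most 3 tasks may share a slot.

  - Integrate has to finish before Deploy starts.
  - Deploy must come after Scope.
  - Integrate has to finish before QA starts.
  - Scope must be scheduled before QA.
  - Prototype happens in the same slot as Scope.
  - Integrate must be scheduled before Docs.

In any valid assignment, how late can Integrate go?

Downstream work caps Integrate at 3.
Integrate at 3 is achievable: Scope -> 1; Deploy -> 4; Docs -> 4; Prototype -> 1; QA -> 4; Integrate -> 3; Review -> 1.

3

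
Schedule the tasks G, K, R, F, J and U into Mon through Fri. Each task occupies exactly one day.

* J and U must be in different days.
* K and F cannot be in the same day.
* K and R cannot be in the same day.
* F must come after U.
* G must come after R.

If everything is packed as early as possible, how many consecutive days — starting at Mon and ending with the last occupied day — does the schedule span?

3

The precedence chain requires at least 2 distinct days.
Could 2 days be enough, i.e. nothing placed later than Tue? No: F must come after U (at Mon or later) → {Tue}; G must come after R (at Mon or later) → {Tue}; R must come before G (at Tue or earlier) → {Mon}; K can't share with R (Mon) → {Tue}; F can't share with K (Tue) → nothing is left.
So 2 days is not enough.
3 works (last occupied day: Wed): for example J=Tue; G=Tue; K=Wed; U=Mon; R=Mon; F=Tue.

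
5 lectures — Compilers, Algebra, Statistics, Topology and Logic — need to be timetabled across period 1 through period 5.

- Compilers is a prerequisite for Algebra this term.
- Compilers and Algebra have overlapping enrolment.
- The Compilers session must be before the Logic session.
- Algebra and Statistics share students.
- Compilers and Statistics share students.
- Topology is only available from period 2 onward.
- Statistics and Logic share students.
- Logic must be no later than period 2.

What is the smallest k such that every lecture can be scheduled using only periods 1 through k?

3

The precedence chain requires at least 2 distinct periods.
Could 2 periods be enough, i.e. nothing placed later than period 2? No: Logic's window within 2 periods is {period 1, period 2}; Logic must come after Compilers (at period 1 or later) → {period 2}; Compilers must come before Logic (at period 2 or earlier) → {period 1}; Statistics can't share with Logic (period 2) → {period 1}; Statistics can't share with Compilers (period 1) → nothing is left.
So 2 periods is not enough.
3 works (last occupied period: period 3): for example Algebra=period 2; Statistics=period 3; Topology=period 2; Logic=period 2; Compilers=period 1.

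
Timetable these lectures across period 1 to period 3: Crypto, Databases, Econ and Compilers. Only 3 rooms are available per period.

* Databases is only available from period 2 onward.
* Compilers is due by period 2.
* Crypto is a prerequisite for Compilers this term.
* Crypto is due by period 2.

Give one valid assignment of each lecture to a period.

Crypto in period 1; Databases in period 2; Econ in period 1; Compilers in period 2

Checking: Crypto(period 1) before Compilers(period 2); Compilers=period 2 in [period 1,period 2]; Databases=period 2 in [period 2,period 3]; Crypto=period 1 in [period 1,period 2]; max 2 per period (cap 3).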